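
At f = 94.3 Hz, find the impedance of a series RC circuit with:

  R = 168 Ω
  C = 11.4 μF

Step 1 — Angular frequency: ω = 2π·f = 2π·94.3 = 592.5 rad/s.
Step 2 — Component impedances:
  R: Z = R = 168 Ω
  C: Z = 1/(jωC) = -j/(ω·C) = 0 - j148 Ω
Step 3 — Series combination: Z_total = R + C = 168 - j148 Ω = 223.9∠-41.4° Ω.

Z = 168 - j148 Ω = 223.9∠-41.4° Ω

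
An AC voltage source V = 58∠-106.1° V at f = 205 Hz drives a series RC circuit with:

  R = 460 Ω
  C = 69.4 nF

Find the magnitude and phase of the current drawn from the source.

Step 1 — Angular frequency: ω = 2π·f = 2π·205 = 1288 rad/s.
Step 2 — Component impedances:
  R: Z = R = 460 Ω
  C: Z = 1/(jωC) = -j/(ω·C) = 0 - j1.119e+04 Ω
Step 3 — Series combination: Z_total = R + C = 460 - j1.119e+04 Ω = 1.12e+04∠-87.6° Ω.
Step 4 — Source phasor: V = 58∠-106.1° V = -16.08 - j55.73 V.
Step 5 — Ohm's law: I = V / Z_total = (-16.08 - j55.73) / (460 - j1.119e+04) = 0.004914 - j0.00164 A.
Step 6 — Convert to polar: |I| = 0.00518 A, ∠I = -18.5°.

I = 0.00518∠-18.5° A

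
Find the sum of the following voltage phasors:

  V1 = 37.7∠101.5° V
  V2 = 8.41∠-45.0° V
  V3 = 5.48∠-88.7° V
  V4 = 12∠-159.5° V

Step 1 — Convert each phasor to rectangular form:
  V1 = 37.7·(cos(101.5°) + j·sin(101.5°)) = -7.516 + j36.94 V
  V2 = 8.41·(cos(-45.0°) + j·sin(-45.0°)) = 5.947 - j5.947 V
  V3 = 5.48·(cos(-88.7°) + j·sin(-88.7°)) = 0.1243 - j5.479 V
  V4 = 12·(cos(-159.5°) + j·sin(-159.5°)) = -11.24 - j4.202 V
Step 2 — Sum components: V_total = -12.69 + j21.32 V.
Step 3 — Convert to polar: |V_total| = 24.8 V, ∠V_total = 120.8°.

V_total = 24.8∠120.8° V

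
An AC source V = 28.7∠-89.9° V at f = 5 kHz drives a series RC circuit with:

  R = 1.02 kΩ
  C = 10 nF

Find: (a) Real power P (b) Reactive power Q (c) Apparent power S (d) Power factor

Step 1 — Angular frequency: ω = 2π·f = 2π·5000 = 3.142e+04 rad/s.
Step 2 — Component impedances:
  R: Z = R = 1020 Ω
  C: Z = 1/(jωC) = -j/(ω·C) = 0 - j3183 Ω
Step 3 — Series combination: Z_total = R + C = 1020 - j3183 Ω = 3343∠-72.2° Ω.
Step 4 — Source phasor: V = 28.7∠-89.9° V = 0.05009 - j28.7 V.
Step 5 — Current: I = V / Z = 0.008181 - j0.002606 A = 0.008586∠-17.7° A.
Step 6 — Complex power: S = V·I* = 0.0752 - j0.2347 VA.
Step 7 — Real power: P = Re(S) = 0.0752 W.
Step 8 — Reactive power: Q = Im(S) = -0.2347 VAR.
Step 9 — Apparent power: |S| = 0.2464 VA.
Step 10 — Power factor: PF = P/|S| = 0.3052 (leading).

(a) P = 0.0752 W  (b) Q = -0.2347 VAR  (c) S = 0.2464 VA  (d) PF = 0.3052 (leading)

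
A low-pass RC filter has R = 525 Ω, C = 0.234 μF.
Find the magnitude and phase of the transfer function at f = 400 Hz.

Step 1 — Angular frequency: ω = 2π·400 = 2513 rad/s.
Step 2 — Transfer function: H(jω) = 1/(1 + jωRC).
Step 3 — Denominator: 1 + jωRC = 1 + j·2513·525·2.34e-07 = 1 + j0.3088.
Step 4 — H = 0.913 - j0.2819.
Step 5 — Magnitude: |H| = 0.9555 (-0.4 dB); phase: φ = -17.2°.

|H| = 0.9555 (-0.4 dB), φ = -17.2°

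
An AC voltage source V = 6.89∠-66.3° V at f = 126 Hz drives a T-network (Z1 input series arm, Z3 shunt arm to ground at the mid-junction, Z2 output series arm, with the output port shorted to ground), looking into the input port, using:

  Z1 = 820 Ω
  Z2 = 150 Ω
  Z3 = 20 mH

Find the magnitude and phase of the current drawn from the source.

Step 1 — Angular frequency: ω = 2π·f = 2π·126 = 791.7 rad/s.
Step 2 — Component impedances:
  Z1: Z = R = 820 Ω
  Z2: Z = R = 150 Ω
  Z3: Z = jωL = j·791.7·0.02 = 0 + j15.83 Ω
Step 3 — With the output port shorted to ground, the output series arm Z2 runs from the junction to ground; the shunt arm Z3 also runs from the junction to ground. They appear in parallel: Z3 || Z2 = 1.653 + j15.66 Ω.
Step 4 — Series with input arm Z1: Z_in = Z1 + (Z3 || Z2) = 821.7 + j15.66 Ω = 821.8∠1.1° Ω.
Step 5 — Source phasor: V = 6.89∠-66.3° V = 2.769 - j6.309 V.
Step 6 — Ohm's law: I = V / Z_total = (2.769 - j6.309) / (821.7 + j15.66) = 0.003223 - j0.00774 A.
Step 7 — Convert to polar: |I| = 0.008384 A, ∠I = -67.4°.

I = 0.008384∠-67.4° A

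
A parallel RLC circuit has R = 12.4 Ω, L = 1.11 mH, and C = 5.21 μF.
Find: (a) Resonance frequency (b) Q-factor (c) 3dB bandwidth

Step 1 — Resonance: ω₀ = 1/√(LC) = 1/√(0.00111·5.21e-06) = 1.315e+04 rad/s.
Step 2 — f₀ = ω₀/(2π) = 2093 Hz.
Step 3 — Parallel Q: Q = R/(ω₀L) = 12.4/(1.315e+04·0.00111) = 0.8495.
Step 4 — Bandwidth: Δω = ω₀/Q = 1.548e+04 rad/s; BW = Δω/(2π) = 2464 Hz.

(a) f₀ = 2093 Hz  (b) Q = 0.8495  (c) BW = 2464 Hz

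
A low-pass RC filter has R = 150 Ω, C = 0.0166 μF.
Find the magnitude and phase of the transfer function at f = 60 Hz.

Step 1 — Angular frequency: ω = 2π·60 = 377 rad/s.
Step 2 — Transfer function: H(jω) = 1/(1 + jωRC).
Step 3 — Denominator: 1 + jωRC = 1 + j·377·150·1.66e-08 = 1 + j0.0009387.
Step 4 — H = 1 - j0.0009387.
Step 5 — Magnitude: |H| = 1 (-0.0 dB); phase: φ = -0.1°.

|H| = 1 (-0.0 dB), φ = -0.1°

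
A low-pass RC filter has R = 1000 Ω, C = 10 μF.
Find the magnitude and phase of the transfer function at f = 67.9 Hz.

Step 1 — Angular frequency: ω = 2π·67.9 = 426.6 rad/s.
Step 2 — Transfer function: H(jω) = 1/(1 + jωRC).
Step 3 — Denominator: 1 + jωRC = 1 + j·426.6·1000·1e-05 = 1 + j4.266.
Step 4 — H = 0.05208 - j0.2222.
Step 5 — Magnitude: |H| = 0.2282 (-12.8 dB); phase: φ = -76.8°.

|H| = 0.2282 (-12.8 dB), φ = -76.8°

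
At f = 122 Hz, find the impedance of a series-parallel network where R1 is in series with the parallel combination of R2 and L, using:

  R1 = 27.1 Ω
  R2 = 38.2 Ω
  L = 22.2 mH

Step 1 — Angular frequency: ω = 2π·f = 2π·122 = 766.5 rad/s.
Step 2 — Component impedances:
  R1: Z = R = 27.1 Ω
  R2: Z = R = 38.2 Ω
  L: Z = jωL = j·766.5·0.0222 = 0 + j17.02 Ω
Step 3 — Parallel branch: R2 || L = 1/(1/R2 + 1/L) = 6.326 + j14.2 Ω.
Step 4 — Series with R1: Z_total = R1 + (R2 || L) = 33.43 + j14.2 Ω = 36.32∠23.0° Ω.

Z = 33.43 + j14.2 Ω = 36.32∠23.0° Ω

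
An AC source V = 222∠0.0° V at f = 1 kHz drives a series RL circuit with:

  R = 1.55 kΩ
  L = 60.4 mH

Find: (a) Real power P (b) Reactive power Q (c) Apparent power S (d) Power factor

Step 1 — Angular frequency: ω = 2π·f = 2π·1000 = 6283 rad/s.
Step 2 — Component impedances:
  R: Z = R = 1550 Ω
  L: Z = jωL = j·6283·0.0604 = 0 + j379.5 Ω
Step 3 — Series combination: Z_total = R + L = 1550 + j379.5 Ω = 1596∠13.8° Ω.
Step 4 — Source phasor: V = 222∠0.0° V = 222 V.
Step 5 — Current: I = V / Z = 0.1351 - j0.03308 A = 0.1391∠-13.8° A.
Step 6 — Complex power: S = V·I* = 30 + j7.345 VA.
Step 7 — Real power: P = Re(S) = 30 W.
Step 8 — Reactive power: Q = Im(S) = 7.345 VAR.
Step 9 — Apparent power: |S| = 30.88 VA.
Step 10 — Power factor: PF = P/|S| = 0.9713 (lagging).

(a) P = 30 W  (b) Q = 7.345 VAR  (c) S = 30.88 VA  (d) PF = 0.9713 (lagging)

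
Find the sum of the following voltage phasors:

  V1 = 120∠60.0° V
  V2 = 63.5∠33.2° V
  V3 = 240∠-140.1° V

Step 1 — Convert each phasor to rectangular form:
  V1 = 120·(cos(60.0°) + j·sin(60.0°)) = 60 + j103.9 V
  V2 = 63.5·(cos(33.2°) + j·sin(33.2°)) = 53.13 + j34.77 V
  V3 = 240·(cos(-140.1°) + j·sin(-140.1°)) = -184.1 - j153.9 V
Step 2 — Sum components: V_total = -70.99 - j15.25 V.
Step 3 — Convert to polar: |V_total| = 72.61 V, ∠V_total = -167.9°.

V_total = 72.61∠-167.9° V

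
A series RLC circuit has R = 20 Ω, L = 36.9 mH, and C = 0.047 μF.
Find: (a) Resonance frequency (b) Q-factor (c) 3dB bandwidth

Step 1 — Resonance: ω₀ = 1/√(LC) = 1/√(0.0369·4.7e-08) = 2.401e+04 rad/s.
Step 2 — f₀ = ω₀/(2π) = 3822 Hz.
Step 3 — Series Q: Q = ω₀L/R = 2.401e+04·0.0369/20 = 44.3.
Step 4 — Bandwidth: Δω = ω₀/Q = 542 rad/s; BW = Δω/(2π) = 86.26 Hz.

(a) f₀ = 3822 Hz  (b) Q = 44.3  (c) BW = 86.26 Hz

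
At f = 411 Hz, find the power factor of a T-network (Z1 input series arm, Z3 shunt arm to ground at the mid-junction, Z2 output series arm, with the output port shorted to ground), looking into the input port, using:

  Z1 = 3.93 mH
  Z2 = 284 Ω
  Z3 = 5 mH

Step 1 — Angular frequency: ω = 2π·f = 2π·411 = 2582 rad/s.
Step 2 — Component impedances:
  Z1: Z = jωL = j·2582·0.00393 = 0 + j10.15 Ω
  Z2: Z = R = 284 Ω
  Z3: Z = jωL = j·2582·0.005 = 0 + j12.91 Ω
Step 3 — With the output port shorted to ground, the output series arm Z2 runs from the junction to ground; the shunt arm Z3 also runs from the junction to ground. They appear in parallel: Z3 || Z2 = 0.5858 + j12.89 Ω.
Step 4 — Series with input arm Z1: Z_in = Z1 + (Z3 || Z2) = 0.5858 + j23.03 Ω = 23.04∠88.5° Ω.
Step 5 — Power factor: PF = cos(φ) = Re(Z)/|Z| = 0.58583/23.042 = 0.02542.
Step 6 — Type: Im(Z) = 23.03 ⇒ lagging (phase φ = 88.5°).

PF = 0.02542 (lagging, φ = 88.5°)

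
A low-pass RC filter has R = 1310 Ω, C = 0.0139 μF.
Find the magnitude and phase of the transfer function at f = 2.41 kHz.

Step 1 — Angular frequency: ω = 2π·2410 = 1.514e+04 rad/s.
Step 2 — Transfer function: H(jω) = 1/(1 + jωRC).
Step 3 — Denominator: 1 + jωRC = 1 + j·1.514e+04·1310·1.39e-08 = 1 + j0.2757.
Step 4 — H = 0.9293 - j0.2562.
Step 5 — Magnitude: |H| = 0.964 (-0.3 dB); phase: φ = -15.4°.

|H| = 0.964 (-0.3 dB), φ = -15.4°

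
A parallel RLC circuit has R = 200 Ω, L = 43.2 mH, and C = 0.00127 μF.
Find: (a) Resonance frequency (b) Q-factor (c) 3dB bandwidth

Step 1 — Resonance: ω₀ = 1/√(LC) = 1/√(0.0432·1.27e-09) = 1.35e+05 rad/s.
Step 2 — f₀ = ω₀/(2π) = 2.149e+04 Hz.
Step 3 — Parallel Q: Q = R/(ω₀L) = 200/(1.35e+05·0.0432) = 0.03429.
Step 4 — Bandwidth: Δω = ω₀/Q = 3.937e+06 rad/s; BW = Δω/(2π) = 6.266e+05 Hz.

(a) f₀ = 2.149e+04 Hz  (b) Q = 0.03429  (c) BW = 6.266e+05 Hz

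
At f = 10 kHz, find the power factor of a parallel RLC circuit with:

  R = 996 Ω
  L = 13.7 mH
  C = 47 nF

Step 1 — Angular frequency: ω = 2π·f = 2π·1e+04 = 6.283e+04 rad/s.
Step 2 — Component impedances:
  R: Z = R = 996 Ω
  L: Z = jωL = j·6.283e+04·0.0137 = 0 + j860.8 Ω
  C: Z = 1/(jωC) = -j/(ω·C) = 0 - j338.6 Ω
Step 3 — Parallel combination: 1/Z_total = 1/R + 1/L + 1/C; Z_total = 238.1 - j424.8 Ω = 487∠-60.7° Ω.
Step 4 — Power factor: PF = cos(φ) = Re(Z)/|Z| = 238.1/487 = 0.4889.
Step 5 — Type: Im(Z) = -424.8 ⇒ leading (phase φ = -60.7°).

PF = 0.4889 (leading, φ = -60.7°)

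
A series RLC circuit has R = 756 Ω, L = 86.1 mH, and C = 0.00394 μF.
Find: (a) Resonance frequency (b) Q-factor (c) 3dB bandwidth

Step 1 — Resonance: ω₀ = 1/√(LC) = 1/√(0.0861·3.94e-09) = 5.429e+04 rad/s.
Step 2 — f₀ = ω₀/(2π) = 8641 Hz.
Step 3 — Series Q: Q = ω₀L/R = 5.429e+04·0.0861/756 = 6.183.
Step 4 — Bandwidth: Δω = ω₀/Q = 8780 rad/s; BW = Δω/(2π) = 1397 Hz.

(a) f₀ = 8641 Hz  (b) Q = 6.183  (c) BW = 1397 Hz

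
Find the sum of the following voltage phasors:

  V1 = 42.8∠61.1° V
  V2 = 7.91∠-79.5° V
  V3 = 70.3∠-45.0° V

Step 1 — Convert each phasor to rectangular form:
  V1 = 42.8·(cos(61.1°) + j·sin(61.1°)) = 20.68 + j37.47 V
  V2 = 7.91·(cos(-79.5°) + j·sin(-79.5°)) = 1.441 - j7.778 V
  V3 = 70.3·(cos(-45.0°) + j·sin(-45.0°)) = 49.71 - j49.71 V
Step 2 — Sum components: V_total = 71.84 - j20.02 V.
Step 3 — Convert to polar: |V_total| = 74.57 V, ∠V_total = -15.6°.

V_total = 74.57∠-15.6° V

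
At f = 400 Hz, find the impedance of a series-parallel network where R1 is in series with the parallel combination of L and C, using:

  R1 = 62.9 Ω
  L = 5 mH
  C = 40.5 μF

Step 1 — Angular frequency: ω = 2π·f = 2π·400 = 2513 rad/s.
Step 2 — Component impedances:
  R1: Z = R = 62.9 Ω
  L: Z = jωL = j·2513·0.005 = 0 + j12.57 Ω
  C: Z = 1/(jωC) = -j/(ω·C) = 0 - j9.824 Ω
Step 3 — Parallel branch: L || C = 1/(1/L + 1/C) = 0 - j45.02 Ω.
Step 4 — Series with R1: Z_total = R1 + (L || C) = 62.9 - j45.02 Ω = 77.35∠-35.6° Ω.

Z = 62.9 - j45.02 Ω = 77.35∠-35.6° Ω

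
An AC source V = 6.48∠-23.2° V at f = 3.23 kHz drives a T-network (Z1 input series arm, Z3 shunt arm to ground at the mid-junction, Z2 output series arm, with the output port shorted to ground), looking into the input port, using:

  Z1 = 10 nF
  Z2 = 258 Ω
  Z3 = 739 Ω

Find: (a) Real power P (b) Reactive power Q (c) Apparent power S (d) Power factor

Step 1 — Angular frequency: ω = 2π·f = 2π·3230 = 2.029e+04 rad/s.
Step 2 — Component impedances:
  Z1: Z = 1/(jωC) = -j/(ω·C) = 0 - j4927 Ω
  Z2: Z = R = 258 Ω
  Z3: Z = R = 739 Ω
Step 3 — With the output port shorted to ground, the output series arm Z2 runs from the junction to ground; the shunt arm Z3 also runs from the junction to ground. They appear in parallel: Z3 || Z2 = 191.2 Ω.
Step 4 — Series with input arm Z1: Z_in = Z1 + (Z3 || Z2) = 191.2 - j4927 Ω = 4931∠-87.8° Ω.
Step 5 — Source phasor: V = 6.48∠-23.2° V = 5.956 - j2.553 V.
Step 6 — Current: I = V / Z = 0.0005641 + j0.001187 A = 0.001314∠64.6° A.
Step 7 — Complex power: S = V·I* = 0.0003302 - j0.008509 VA.
Step 8 — Real power: P = Re(S) = 0.0003302 W.
Step 9 — Reactive power: Q = Im(S) = -0.008509 VAR.
Step 10 — Apparent power: |S| = 0.008515 VA.
Step 11 — Power factor: PF = P/|S| = 0.03878 (leading).

(a) P = 0.0003302 W  (b) Q = -0.008509 VAR  (c) S = 0.008515 VA  (d) PF = 0.03878 (leading)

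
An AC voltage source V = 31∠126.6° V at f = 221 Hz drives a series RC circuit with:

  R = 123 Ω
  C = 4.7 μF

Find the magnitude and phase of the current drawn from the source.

Step 1 — Angular frequency: ω = 2π·f = 2π·221 = 1389 rad/s.
Step 2 — Component impedances:
  R: Z = R = 123 Ω
  C: Z = 1/(jωC) = -j/(ω·C) = 0 - j153.2 Ω
Step 3 — Series combination: Z_total = R + C = 123 - j153.2 Ω = 196.5∠-51.2° Ω.
Step 4 — Source phasor: V = 31∠126.6° V = -18.48 + j24.89 V.
Step 5 — Ohm's law: I = V / Z_total = (-18.48 + j24.89) / (123 - j153.2) = -0.1577 + j0.005934 A.
Step 6 — Convert to polar: |I| = 0.1578 A, ∠I = 177.8°.

I = 0.1578∠177.8° A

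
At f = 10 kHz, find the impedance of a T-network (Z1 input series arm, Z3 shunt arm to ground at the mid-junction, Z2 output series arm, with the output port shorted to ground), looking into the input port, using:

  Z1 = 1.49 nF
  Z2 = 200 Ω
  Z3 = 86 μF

Step 1 — Angular frequency: ω = 2π·f = 2π·1e+04 = 6.283e+04 rad/s.
Step 2 — Component impedances:
  Z1: Z = 1/(jωC) = -j/(ω·C) = 0 - j1.068e+04 Ω
  Z2: Z = R = 200 Ω
  Z3: Z = 1/(jωC) = -j/(ω·C) = 0 - j0.1851 Ω
Step 3 — With the output port shorted to ground, the output series arm Z2 runs from the junction to ground; the shunt arm Z3 also runs from the junction to ground. They appear in parallel: Z3 || Z2 = 0.0001712 - j0.1851 Ω.
Step 4 — Series with input arm Z1: Z_in = Z1 + (Z3 || Z2) = 0.0001712 - j1.068e+04 Ω = 1.068e+04∠-90.0° Ω.

Z = 0.0001712 - j1.068e+04 Ω = 1.068e+04∠-90.0° Ω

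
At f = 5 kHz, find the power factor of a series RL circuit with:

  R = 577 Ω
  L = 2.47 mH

Step 1 — Angular frequency: ω = 2π·f = 2π·5000 = 3.142e+04 rad/s.
Step 2 — Component impedances:
  R: Z = R = 577 Ω
  L: Z = jωL = j·3.142e+04·0.00247 = 0 + j77.6 Ω
Step 3 — Series combination: Z_total = R + L = 577 + j77.6 Ω = 582.2∠7.7° Ω.
Step 4 — Power factor: PF = cos(φ) = Re(Z)/|Z| = 577/582.2 = 0.9911.
Step 5 — Type: Im(Z) = 77.6 ⇒ lagging (phase φ = 7.7°).

PF = 0.9911 (lagging, φ = 7.7°)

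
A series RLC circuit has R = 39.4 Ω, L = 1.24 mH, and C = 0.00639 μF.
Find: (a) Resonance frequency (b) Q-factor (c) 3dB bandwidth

Step 1 — Resonance condition Im(Z)=0 gives ω₀ = 1/√(LC).
Step 2 — ω₀ = 1/√(0.00124·6.39e-09) = 3.553e+05 rad/s.
Step 3 — f₀ = ω₀/(2π) = 5.654e+04 Hz.
Step 4 — Series Q: Q = ω₀L/R = 3.553e+05·0.00124/39.4 = 11.18.
Step 5 — 3dB bandwidth: Δω = ω₀/Q = 3.177e+04 rad/s; BW = Δω/(2π) = 5057 Hz.

(a) f₀ = 5.654e+04 Hz  (b) Q = 11.18  (c) BW = 5057 Hz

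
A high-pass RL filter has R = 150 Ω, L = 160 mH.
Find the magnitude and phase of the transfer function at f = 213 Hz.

Step 1 — Angular frequency: ω = 2π·213 = 1338 rad/s.
Step 2 — Transfer function: H(jω) = jωL/(R + jωL).
Step 3 — Numerator jωL = j·214.1; denominator R + jωL = 150 + j214.1.
Step 4 — H = 0.6708 + j0.4699.
Step 5 — Magnitude: |H| = 0.819 (-1.7 dB); phase: φ = 35.0°.

|H| = 0.819 (-1.7 dB), φ = 35.0°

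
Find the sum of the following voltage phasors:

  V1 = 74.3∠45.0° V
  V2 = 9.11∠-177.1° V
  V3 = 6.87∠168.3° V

Step 1 — Convert each phasor to rectangular form:
  V1 = 74.3·(cos(45.0°) + j·sin(45.0°)) = 52.54 + j52.54 V
  V2 = 9.11·(cos(-177.1°) + j·sin(-177.1°)) = -9.098 - j0.4609 V
  V3 = 6.87·(cos(168.3°) + j·sin(168.3°)) = -6.727 + j1.393 V
Step 2 — Sum components: V_total = 36.71 + j53.47 V.
Step 3 — Convert to polar: |V_total| = 64.86 V, ∠V_total = 55.5°.

V_total = 64.86∠55.5° V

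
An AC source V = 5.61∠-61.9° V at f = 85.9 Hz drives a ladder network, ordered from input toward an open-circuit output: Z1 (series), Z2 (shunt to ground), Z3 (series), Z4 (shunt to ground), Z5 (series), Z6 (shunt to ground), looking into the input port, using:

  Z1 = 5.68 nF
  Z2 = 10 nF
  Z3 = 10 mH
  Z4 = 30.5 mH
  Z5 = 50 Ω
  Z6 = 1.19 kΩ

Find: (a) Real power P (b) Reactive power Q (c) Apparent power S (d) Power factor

Step 1 — Angular frequency: ω = 2π·f = 2π·85.9 = 539.7 rad/s.
Step 2 — Component impedances:
  Z1: Z = 1/(jωC) = -j/(ω·C) = 0 - j3.262e+05 Ω
  Z2: Z = 1/(jωC) = -j/(ω·C) = 0 - j1.853e+05 Ω
  Z3: Z = jωL = j·539.7·0.01 = 0 + j5.397 Ω
  Z4: Z = jωL = j·539.7·0.0305 = 0 + j16.46 Ω
  Z5: Z = R = 50 Ω
  Z6: Z = R = 1190 Ω
Step 3 — Ladder network (open output): work backward from the far end, alternating series and parallel combinations. Z_in = 0.2185 - j3.262e+05 Ω = 3.262e+05∠-90.0° Ω.
Step 4 — Source phasor: V = 5.61∠-61.9° V = 2.642 - j4.949 V.
Step 5 — Current: I = V / Z = 1.517e-05 + j8.101e-06 A = 1.72e-05∠28.1° A.
Step 6 — Complex power: S = V·I* = 6.465e-11 - j9.649e-05 VA.
Step 7 — Real power: P = Re(S) = 6.465e-11 W.
Step 8 — Reactive power: Q = Im(S) = -9.649e-05 VAR.
Step 9 — Apparent power: |S| = 9.649e-05 VA.
Step 10 — Power factor: PF = P/|S| = 6.7e-07 (leading).

(a) P = 6.465e-11 W  (b) Q = -9.649e-05 VAR  (c) S = 9.649e-05 VA  (d) PF = 6.7e-07 (leading)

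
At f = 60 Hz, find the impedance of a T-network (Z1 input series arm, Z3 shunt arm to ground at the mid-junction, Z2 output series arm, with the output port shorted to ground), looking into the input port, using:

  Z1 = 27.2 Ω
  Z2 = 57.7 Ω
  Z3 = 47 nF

Step 1 — Angular frequency: ω = 2π·f = 2π·60 = 377 rad/s.
Step 2 — Component impedances:
  Z1: Z = R = 27.2 Ω
  Z2: Z = R = 57.7 Ω
  Z3: Z = 1/(jωC) = -j/(ω·C) = 0 - j5.644e+04 Ω
Step 3 — With the output port shorted to ground, the output series arm Z2 runs from the junction to ground; the shunt arm Z3 also runs from the junction to ground. They appear in parallel: Z3 || Z2 = 57.7 - j0.05899 Ω.
Step 4 — Series with input arm Z1: Z_in = Z1 + (Z3 || Z2) = 84.9 - j0.05899 Ω = 84.9∠-0.0° Ω.

Z = 84.9 - j0.05899 Ω = 84.9∠-0.0° Ω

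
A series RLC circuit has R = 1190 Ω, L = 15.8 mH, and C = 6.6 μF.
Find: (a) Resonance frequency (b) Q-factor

Step 1 — Resonance condition Im(Z)=0 gives ω₀ = 1/√(LC).
Step 2 — ω₀ = 1/√(0.0158·6.6e-06) = 3097 rad/s.
Step 3 — f₀ = ω₀/(2π) = 492.9 Hz.
Step 4 — Series Q: Q = ω₀L/R = 3097·0.0158/1190 = 0.04112.

(a) f₀ = 492.9 Hz  (b) Q = 0.04112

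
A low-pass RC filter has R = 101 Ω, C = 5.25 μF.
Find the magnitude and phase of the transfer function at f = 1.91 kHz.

Step 1 — Angular frequency: ω = 2π·1910 = 1.2e+04 rad/s.
Step 2 — Transfer function: H(jω) = 1/(1 + jωRC).
Step 3 — Denominator: 1 + jωRC = 1 + j·1.2e+04·101·5.25e-06 = 1 + j6.363.
Step 4 — H = 0.0241 - j0.1534.
Step 5 — Magnitude: |H| = 0.1552 (-16.2 dB); phase: φ = -81.1°.

|H| = 0.1552 (-16.2 dB), φ = -81.1°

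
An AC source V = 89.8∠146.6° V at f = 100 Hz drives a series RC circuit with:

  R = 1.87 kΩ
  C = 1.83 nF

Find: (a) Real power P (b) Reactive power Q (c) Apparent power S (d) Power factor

Step 1 — Angular frequency: ω = 2π·f = 2π·100 = 628.3 rad/s.
Step 2 — Component impedances:
  R: Z = R = 1870 Ω
  C: Z = 1/(jωC) = -j/(ω·C) = 0 - j8.697e+05 Ω
Step 3 — Series combination: Z_total = R + C = 1870 - j8.697e+05 Ω = 8.697e+05∠-89.9° Ω.
Step 4 — Source phasor: V = 89.8∠146.6° V = -74.97 + j49.43 V.
Step 5 — Current: I = V / Z = -5.702e-05 - j8.608e-05 A = 0.0001033∠-123.5° A.
Step 6 — Complex power: S = V·I* = 1.994e-05 - j0.009272 VA.
Step 7 — Real power: P = Re(S) = 1.994e-05 W.
Step 8 — Reactive power: Q = Im(S) = -0.009272 VAR.
Step 9 — Apparent power: |S| = 0.009272 VA.
Step 10 — Power factor: PF = P/|S| = 0.00215 (leading).

(a) P = 1.994e-05 W  (b) Q = -0.009272 VAR  (c) S = 0.009272 VA  (d) PF = 0.00215 (leading)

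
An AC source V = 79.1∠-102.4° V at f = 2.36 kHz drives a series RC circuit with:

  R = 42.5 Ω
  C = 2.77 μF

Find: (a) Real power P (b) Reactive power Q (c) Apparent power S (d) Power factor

Step 1 — Angular frequency: ω = 2π·f = 2π·2360 = 1.483e+04 rad/s.
Step 2 — Component impedances:
  R: Z = R = 42.5 Ω
  C: Z = 1/(jωC) = -j/(ω·C) = 0 - j24.35 Ω
Step 3 — Series combination: Z_total = R + C = 42.5 - j24.35 Ω = 48.98∠-29.8° Ω.
Step 4 — Source phasor: V = 79.1∠-102.4° V = -16.99 - j77.25 V.
Step 5 — Current: I = V / Z = 0.4831 - j1.541 A = 1.615∠-72.6° A.
Step 6 — Complex power: S = V·I* = 110.8 - j63.5 VA.
Step 7 — Real power: P = Re(S) = 110.8 W.
Step 8 — Reactive power: Q = Im(S) = -63.5 VAR.
Step 9 — Apparent power: |S| = 127.7 VA.
Step 10 — Power factor: PF = P/|S| = 0.8677 (leading).

(a) P = 110.8 W  (b) Q = -63.5 VAR  (c) S = 127.7 VA  (d) PF = 0.8677 (leading)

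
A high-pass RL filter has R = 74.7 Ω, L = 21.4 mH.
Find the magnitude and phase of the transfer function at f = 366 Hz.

Step 1 — Angular frequency: ω = 2π·366 = 2300 rad/s.
Step 2 — Transfer function: H(jω) = jωL/(R + jωL).
Step 3 — Numerator jωL = j·49.21; denominator R + jωL = 74.7 + j49.21.
Step 4 — H = 0.3027 + j0.4594.
Step 5 — Magnitude: |H| = 0.5501 (-5.2 dB); phase: φ = 56.6°.

|H| = 0.5501 (-5.2 dB), φ = 56.6°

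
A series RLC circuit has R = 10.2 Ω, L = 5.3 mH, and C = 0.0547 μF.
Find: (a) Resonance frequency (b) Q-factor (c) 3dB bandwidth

Step 1 — Resonance: ω₀ = 1/√(LC) = 1/√(0.0053·5.47e-08) = 5.873e+04 rad/s.
Step 2 — f₀ = ω₀/(2π) = 9347 Hz.
Step 3 — Series Q: Q = ω₀L/R = 5.873e+04·0.0053/10.2 = 30.52.
Step 4 — Bandwidth: Δω = ω₀/Q = 1925 rad/s; BW = Δω/(2π) = 306.3 Hz.

(a) f₀ = 9347 Hz  (b) Q = 30.52  (c) BW = 306.3 Hz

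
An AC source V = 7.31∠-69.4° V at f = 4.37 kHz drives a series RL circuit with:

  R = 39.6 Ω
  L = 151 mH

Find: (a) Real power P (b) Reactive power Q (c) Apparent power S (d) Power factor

Step 1 — Angular frequency: ω = 2π·f = 2π·4370 = 2.746e+04 rad/s.
Step 2 — Component impedances:
  R: Z = R = 39.6 Ω
  L: Z = jωL = j·2.746e+04·0.151 = 0 + j4146 Ω
Step 3 — Series combination: Z_total = R + L = 39.6 + j4146 Ω = 4146∠89.5° Ω.
Step 4 — Source phasor: V = 7.31∠-69.4° V = 2.572 - j6.843 V.
Step 5 — Current: I = V / Z = -0.001644 - j0.000636 A = 0.001763∠-158.9° A.
Step 6 — Complex power: S = V·I* = 0.0001231 + j0.01289 VA.
Step 7 — Real power: P = Re(S) = 0.0001231 W.
Step 8 — Reactive power: Q = Im(S) = 0.01289 VAR.
Step 9 — Apparent power: |S| = 0.01289 VA.
Step 10 — Power factor: PF = P/|S| = 0.009551 (lagging).

(a) P = 0.0001231 W  (b) Q = 0.01289 VAR  (c) S = 0.01289 VA  (d) PF = 0.009551 (lagging)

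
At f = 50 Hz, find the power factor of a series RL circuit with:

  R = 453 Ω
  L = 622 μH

Step 1 — Angular frequency: ω = 2π·f = 2π·50 = 314.2 rad/s.
Step 2 — Component impedances:
  R: Z = R = 453 Ω
  L: Z = jωL = j·314.2·0.000622 = 0 + j0.1954 Ω
Step 3 — Series combination: Z_total = R + L = 453 + j0.1954 Ω = 453∠0.0° Ω.
Step 4 — Power factor: PF = cos(φ) = Re(Z)/|Z| = 453/453 = 1.
Step 5 — Type: Im(Z) = 0.1954 ⇒ lagging (phase φ = 0.0°).

PF = 1 (lagging, φ = 0.0°)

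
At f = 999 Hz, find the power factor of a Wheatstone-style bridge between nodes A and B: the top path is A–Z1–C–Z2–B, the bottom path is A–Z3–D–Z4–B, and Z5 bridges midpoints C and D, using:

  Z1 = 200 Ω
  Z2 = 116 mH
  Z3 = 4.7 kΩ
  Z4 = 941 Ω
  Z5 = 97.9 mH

Step 1 — Angular frequency: ω = 2π·f = 2π·999 = 6277 rad/s.
Step 2 — Component impedances:
  Z1: Z = R = 200 Ω
  Z2: Z = jωL = j·6277·0.116 = 0 + j728.1 Ω
  Z3: Z = R = 4700 Ω
  Z4: Z = R = 941 Ω
  Z5: Z = jωL = j·6277·0.0979 = 0 + j614.5 Ω
Step 3 — Bridge requires nodal analysis (the Z5 bridge couples midpoints C and D, so the two paths cannot be reduced to a simple series/parallel combination). Setting node B to ground and injecting 1 A at node A, the 3-node admittance system at A, C, D solves to V_A = Z_AB = 394.7 + j458.7 Ω = 605.2∠49.3° Ω.
Step 4 — Power factor: PF = cos(φ) = Re(Z)/|Z| = 394.75/605.17 = 0.6523.
Step 5 — Type: Im(Z) = 458.7 ⇒ lagging (phase φ = 49.3°).

PF = 0.6523 (lagging, φ = 49.3°)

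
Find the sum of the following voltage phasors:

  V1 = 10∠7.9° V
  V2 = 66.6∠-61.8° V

Step 1 — Convert each phasor to rectangular form:
  V1 = 10·(cos(7.9°) + j·sin(7.9°)) = 9.905 + j1.374 V
  V2 = 66.6·(cos(-61.8°) + j·sin(-61.8°)) = 31.47 - j58.69 V
Step 2 — Sum components: V_total = 41.38 - j57.32 V.
Step 3 — Convert to polar: |V_total| = 70.69 V, ∠V_total = -54.2°.

V_total = 70.69∠-54.2° V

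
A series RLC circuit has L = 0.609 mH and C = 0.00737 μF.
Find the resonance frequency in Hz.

Step 1 — Resonance condition Im(Z)=0 gives ω₀ = 1/√(LC).
Step 2 — ω₀ = 1/√(0.000609·7.37e-09) = 4.72e+05 rad/s.
Step 3 — f₀ = ω₀/(2π) = 7.512e+04 Hz.

f₀ = 7.512e+04 Hz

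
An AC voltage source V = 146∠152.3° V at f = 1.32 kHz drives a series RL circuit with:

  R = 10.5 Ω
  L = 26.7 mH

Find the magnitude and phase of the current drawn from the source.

Step 1 — Angular frequency: ω = 2π·f = 2π·1320 = 8294 rad/s.
Step 2 — Component impedances:
  R: Z = R = 10.5 Ω
  L: Z = jωL = j·8294·0.0267 = 0 + j221.4 Ω
Step 3 — Series combination: Z_total = R + L = 10.5 + j221.4 Ω = 221.7∠87.3° Ω.
Step 4 — Source phasor: V = 146∠152.3° V = -129.3 + j67.87 V.
Step 5 — Ohm's law: I = V / Z_total = (-129.3 + j67.87) / (10.5 + j221.4) = 0.2782 + j0.5969 A.
Step 6 — Convert to polar: |I| = 0.6586 A, ∠I = 65.0°.

I = 0.6586∠65.0° A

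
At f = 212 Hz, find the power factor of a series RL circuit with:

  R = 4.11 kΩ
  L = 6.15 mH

Step 1 — Angular frequency: ω = 2π·f = 2π·212 = 1332 rad/s.
Step 2 — Component impedances:
  R: Z = R = 4110 Ω
  L: Z = jωL = j·1332·0.00615 = 0 + j8.192 Ω
Step 3 — Series combination: Z_total = R + L = 4110 + j8.192 Ω = 4110∠0.1° Ω.
Step 4 — Power factor: PF = cos(φ) = Re(Z)/|Z| = 4110/4110 = 1.
Step 5 — Type: Im(Z) = 8.192 ⇒ lagging (phase φ = 0.1°).

PF = 1 (lagging, φ = 0.1°)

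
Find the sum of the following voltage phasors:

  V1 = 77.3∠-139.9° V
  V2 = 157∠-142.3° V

Step 1 — Convert each phasor to rectangular form:
  V1 = 77.3·(cos(-139.9°) + j·sin(-139.9°)) = -59.13 - j49.79 V
  V2 = 157·(cos(-142.3°) + j·sin(-142.3°)) = -124.2 - j96.01 V
Step 2 — Sum components: V_total = -183.4 - j145.8 V.
Step 3 — Convert to polar: |V_total| = 234.3 V, ∠V_total = -141.5°.

V_total = 234.3∠-141.5° V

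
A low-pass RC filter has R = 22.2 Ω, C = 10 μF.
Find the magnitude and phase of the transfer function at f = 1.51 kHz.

Step 1 — Angular frequency: ω = 2π·1510 = 9488 rad/s.
Step 2 — Transfer function: H(jω) = 1/(1 + jωRC).
Step 3 — Denominator: 1 + jωRC = 1 + j·9488·22.2·1e-05 = 1 + j2.106.
Step 4 — H = 0.1839 - j0.3874.
Step 5 — Magnitude: |H| = 0.4289 (-7.4 dB); phase: φ = -64.6°.

|H| = 0.4289 (-7.4 dB), φ = -64.6°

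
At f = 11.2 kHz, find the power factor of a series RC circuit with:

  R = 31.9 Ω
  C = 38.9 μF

Step 1 — Angular frequency: ω = 2π·f = 2π·1.12e+04 = 7.037e+04 rad/s.
Step 2 — Component impedances:
  R: Z = R = 31.9 Ω
  C: Z = 1/(jωC) = -j/(ω·C) = 0 - j0.3653 Ω
Step 3 — Series combination: Z_total = R + C = 31.9 - j0.3653 Ω = 31.9∠-0.7° Ω.
Step 4 — Power factor: PF = cos(φ) = Re(Z)/|Z| = 31.9/31.902 = 0.9999.
Step 5 — Type: Im(Z) = -0.3653 ⇒ leading (phase φ = -0.7°).

PF = 0.9999 (leading, φ = -0.7°)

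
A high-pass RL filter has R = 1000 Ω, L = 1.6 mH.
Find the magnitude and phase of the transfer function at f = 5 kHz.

Step 1 — Angular frequency: ω = 2π·5000 = 3.142e+04 rad/s.
Step 2 — Transfer function: H(jω) = jωL/(R + jωL).
Step 3 — Numerator jωL = j·50.27; denominator R + jωL = 1000 + j50.27.
Step 4 — H = 0.00252 + j0.05014.
Step 5 — Magnitude: |H| = 0.0502 (-26.0 dB); phase: φ = 87.1°.

|H| = 0.0502 (-26.0 dB), φ = 87.1°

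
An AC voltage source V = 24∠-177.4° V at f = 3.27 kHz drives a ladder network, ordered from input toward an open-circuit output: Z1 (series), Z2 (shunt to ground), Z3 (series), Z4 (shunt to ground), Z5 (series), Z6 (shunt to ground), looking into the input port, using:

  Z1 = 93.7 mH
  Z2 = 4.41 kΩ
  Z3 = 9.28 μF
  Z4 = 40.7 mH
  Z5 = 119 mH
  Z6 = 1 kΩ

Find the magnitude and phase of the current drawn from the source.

Step 1 — Angular frequency: ω = 2π·f = 2π·3270 = 2.055e+04 rad/s.
Step 2 — Component impedances:
  Z1: Z = jωL = j·2.055e+04·0.0937 = 0 + j1925 Ω
  Z2: Z = R = 4410 Ω
  Z3: Z = 1/(jωC) = -j/(ω·C) = 0 - j5.245 Ω
  Z4: Z = jωL = j·2.055e+04·0.0407 = 0 + j836.2 Ω
  Z5: Z = jωL = j·2.055e+04·0.119 = 0 + j2445 Ω
  Z6: Z = R = 1000 Ω
Step 3 — Ladder network (open output): work backward from the far end, alternating series and parallel combinations. Z_in = 145 + j2532 Ω = 2536∠86.7° Ω.
Step 4 — Source phasor: V = 24∠-177.4° V = -23.98 - j1.089 V.
Step 5 — Ohm's law: I = V / Z_total = (-23.98 - j1.089) / (145 + j2532) = -0.000969 + j0.009413 A.
Step 6 — Convert to polar: |I| = 0.009463 A, ∠I = 95.9°.

I = 0.009463∠95.9° A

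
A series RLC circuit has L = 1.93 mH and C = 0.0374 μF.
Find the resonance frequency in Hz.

Step 1 — Resonance condition Im(Z)=0 gives ω₀ = 1/√(LC).
Step 2 — ω₀ = 1/√(0.00193·3.74e-08) = 1.177e+05 rad/s.
Step 3 — f₀ = ω₀/(2π) = 1.873e+04 Hz.

f₀ = 1.873e+04 Hz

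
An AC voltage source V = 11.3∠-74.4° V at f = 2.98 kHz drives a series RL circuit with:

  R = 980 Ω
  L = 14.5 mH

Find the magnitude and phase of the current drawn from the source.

Step 1 — Angular frequency: ω = 2π·f = 2π·2980 = 1.872e+04 rad/s.
Step 2 — Component impedances:
  R: Z = R = 980 Ω
  L: Z = jωL = j·1.872e+04·0.0145 = 0 + j271.5 Ω
Step 3 — Series combination: Z_total = R + L = 980 + j271.5 Ω = 1017∠15.5° Ω.
Step 4 — Source phasor: V = 11.3∠-74.4° V = 3.039 - j10.88 V.
Step 5 — Ohm's law: I = V / Z_total = (3.039 - j10.88) / (980 + j271.5) = 2.236e-05 - j0.01111 A.
Step 6 — Convert to polar: |I| = 0.01111 A, ∠I = -89.9°.

I = 0.01111∠-89.9° A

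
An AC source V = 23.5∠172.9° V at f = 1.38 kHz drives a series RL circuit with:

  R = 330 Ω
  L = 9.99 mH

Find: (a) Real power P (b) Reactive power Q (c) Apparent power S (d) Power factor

Step 1 — Angular frequency: ω = 2π·f = 2π·1380 = 8671 rad/s.
Step 2 — Component impedances:
  R: Z = R = 330 Ω
  L: Z = jωL = j·8671·0.00999 = 0 + j86.62 Ω
Step 3 — Series combination: Z_total = R + L = 330 + j86.62 Ω = 341.2∠14.7° Ω.
Step 4 — Source phasor: V = 23.5∠172.9° V = -23.32 + j2.905 V.
Step 5 — Current: I = V / Z = -0.06395 + j0.02559 A = 0.06888∠158.2° A.
Step 6 — Complex power: S = V·I* = 1.566 + j0.411 VA.
Step 7 — Real power: P = Re(S) = 1.566 W.
Step 8 — Reactive power: Q = Im(S) = 0.411 VAR.
Step 9 — Apparent power: |S| = 1.619 VA.
Step 10 — Power factor: PF = P/|S| = 0.9672 (lagging).

(a) P = 1.566 W  (b) Q = 0.411 VAR  (c) S = 1.619 VA  (d) PF = 0.9672 (lagging)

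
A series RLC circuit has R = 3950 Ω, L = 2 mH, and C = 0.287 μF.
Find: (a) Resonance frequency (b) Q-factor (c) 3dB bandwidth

Step 1 — Resonance: ω₀ = 1/√(LC) = 1/√(0.002·2.87e-07) = 4.174e+04 rad/s.
Step 2 — f₀ = ω₀/(2π) = 6643 Hz.
Step 3 — Series Q: Q = ω₀L/R = 4.174e+04·0.002/3950 = 0.02113.
Step 4 — Bandwidth: Δω = ω₀/Q = 1.975e+06 rad/s; BW = Δω/(2π) = 3.143e+05 Hz.

(a) f₀ = 6643 Hz  (b) Q = 0.02113  (c) BW = 3.143e+05 Hz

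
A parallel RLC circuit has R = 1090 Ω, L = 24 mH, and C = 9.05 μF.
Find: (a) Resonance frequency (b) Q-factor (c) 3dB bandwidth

Step 1 — Resonance: ω₀ = 1/√(LC) = 1/√(0.024·9.05e-06) = 2146 rad/s.
Step 2 — f₀ = ω₀/(2π) = 341.5 Hz.
Step 3 — Parallel Q: Q = R/(ω₀L) = 1090/(2146·0.024) = 21.17.
Step 4 — Bandwidth: Δω = ω₀/Q = 101.4 rad/s; BW = Δω/(2π) = 16.13 Hz.

(a) f₀ = 341.5 Hz  (b) Q = 21.17  (c) BW = 16.13 Hz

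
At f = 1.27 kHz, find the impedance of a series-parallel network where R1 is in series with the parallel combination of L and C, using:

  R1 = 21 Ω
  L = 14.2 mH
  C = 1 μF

Step 1 — Angular frequency: ω = 2π·f = 2π·1270 = 7980 rad/s.
Step 2 — Component impedances:
  R1: Z = R = 21 Ω
  L: Z = jωL = j·7980·0.0142 = 0 + j113.3 Ω
  C: Z = 1/(jωC) = -j/(ω·C) = 0 - j125.3 Ω
Step 3 — Parallel branch: L || C = 1/(1/L + 1/C) = 0 + j1183 Ω.
Step 4 — Series with R1: Z_total = R1 + (L || C) = 21 + j1183 Ω = 1183∠89.0° Ω.

Z = 21 + j1183 Ω = 1183∠89.0° Ω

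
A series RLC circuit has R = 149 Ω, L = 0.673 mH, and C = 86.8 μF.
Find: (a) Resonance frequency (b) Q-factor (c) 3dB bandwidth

Step 1 — Resonance: ω₀ = 1/√(LC) = 1/√(0.000673·8.68e-05) = 4137 rad/s.
Step 2 — f₀ = ω₀/(2π) = 658.5 Hz.
Step 3 — Series Q: Q = ω₀L/R = 4137·0.000673/149 = 0.01869.
Step 4 — Bandwidth: Δω = ω₀/Q = 2.214e+05 rad/s; BW = Δω/(2π) = 3.524e+04 Hz.

(a) f₀ = 658.5 Hz  (b) Q = 0.01869  (c) BW = 3.524e+04 Hz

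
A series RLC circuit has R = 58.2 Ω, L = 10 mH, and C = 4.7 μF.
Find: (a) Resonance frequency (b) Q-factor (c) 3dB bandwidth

Step 1 — Resonance condition Im(Z)=0 gives ω₀ = 1/√(LC).
Step 2 — ω₀ = 1/√(0.01·4.7e-06) = 4613 rad/s.
Step 3 — f₀ = ω₀/(2π) = 734.1 Hz.
Step 4 — Series Q: Q = ω₀L/R = 4613·0.01/58.2 = 0.7926.
Step 5 — 3dB bandwidth: Δω = ω₀/Q = 5820 rad/s; BW = Δω/(2π) = 926.3 Hz.

(a) f₀ = 734.1 Hz  (b) Q = 0.7926  (c) BW = 926.3 Hz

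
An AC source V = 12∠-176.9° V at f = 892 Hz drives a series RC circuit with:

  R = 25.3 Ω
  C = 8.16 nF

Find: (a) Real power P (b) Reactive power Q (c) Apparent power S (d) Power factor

Step 1 — Angular frequency: ω = 2π·f = 2π·892 = 5605 rad/s.
Step 2 — Component impedances:
  R: Z = R = 25.3 Ω
  C: Z = 1/(jωC) = -j/(ω·C) = 0 - j2.187e+04 Ω
Step 3 — Series combination: Z_total = R + C = 25.3 - j2.187e+04 Ω = 2.187e+04∠-89.9° Ω.
Step 4 — Source phasor: V = 12∠-176.9° V = -11.98 - j0.6489 V.
Step 5 — Current: I = V / Z = 2.904e-05 - j0.000548 A = 0.0005488∠-87.0° A.
Step 6 — Complex power: S = V·I* = 7.62e-06 - j0.006586 VA.
Step 7 — Real power: P = Re(S) = 7.62e-06 W.
Step 8 — Reactive power: Q = Im(S) = -0.006586 VAR.
Step 9 — Apparent power: |S| = 0.006586 VA.
Step 10 — Power factor: PF = P/|S| = 0.001157 (leading).

(a) P = 7.62e-06 W  (b) Q = -0.006586 VAR  (c) S = 0.006586 VA  (d) PF = 0.001157 (leading)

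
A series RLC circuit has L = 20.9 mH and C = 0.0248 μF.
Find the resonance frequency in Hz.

Step 1 — Resonance condition Im(Z)=0 gives ω₀ = 1/√(LC).
Step 2 — ω₀ = 1/√(0.0209·2.48e-08) = 4.392e+04 rad/s.
Step 3 — f₀ = ω₀/(2π) = 6991 Hz.

f₀ = 6991 Hz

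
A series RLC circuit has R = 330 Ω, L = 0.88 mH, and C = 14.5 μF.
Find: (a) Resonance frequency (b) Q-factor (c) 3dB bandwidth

Step 1 — Resonance condition Im(Z)=0 gives ω₀ = 1/√(LC).
Step 2 — ω₀ = 1/√(0.00088·1.45e-05) = 8853 rad/s.
Step 3 — f₀ = ω₀/(2π) = 1409 Hz.
Step 4 — Series Q: Q = ω₀L/R = 8853·0.00088/330 = 0.02361.
Step 5 — 3dB bandwidth: Δω = ω₀/Q = 3.75e+05 rad/s; BW = Δω/(2π) = 5.968e+04 Hz.

(a) f₀ = 1409 Hz  (b) Q = 0.02361  (c) BW = 5.968e+04 Hz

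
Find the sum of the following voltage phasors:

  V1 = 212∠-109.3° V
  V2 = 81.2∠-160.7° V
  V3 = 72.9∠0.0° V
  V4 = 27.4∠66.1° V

Step 1 — Convert each phasor to rectangular form:
  V1 = 212·(cos(-109.3°) + j·sin(-109.3°)) = -70.07 - j200.1 V
  V2 = 81.2·(cos(-160.7°) + j·sin(-160.7°)) = -76.64 - j26.84 V
  V3 = 72.9·(cos(0.0°) + j·sin(0.0°)) = 72.9 V
  V4 = 27.4·(cos(66.1°) + j·sin(66.1°)) = 11.1 + j25.05 V
Step 2 — Sum components: V_total = -62.7 - j201.9 V.
Step 3 — Convert to polar: |V_total| = 211.4 V, ∠V_total = -107.3°.

V_total = 211.4∠-107.3° V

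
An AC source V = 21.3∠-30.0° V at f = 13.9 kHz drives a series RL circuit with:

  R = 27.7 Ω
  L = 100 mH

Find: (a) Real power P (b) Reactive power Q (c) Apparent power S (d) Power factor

Step 1 — Angular frequency: ω = 2π·f = 2π·1.39e+04 = 8.734e+04 rad/s.
Step 2 — Component impedances:
  R: Z = R = 27.7 Ω
  L: Z = jωL = j·8.734e+04·0.1 = 0 + j8734 Ω
Step 3 — Series combination: Z_total = R + L = 27.7 + j8734 Ω = 8734∠89.8° Ω.
Step 4 — Source phasor: V = 21.3∠-30.0° V = 18.45 - j10.65 V.
Step 5 — Current: I = V / Z = -0.001213 - j0.002116 A = 0.002439∠-119.8° A.
Step 6 — Complex power: S = V·I* = 0.0001648 + j0.05195 VA.
Step 7 — Real power: P = Re(S) = 0.0001648 W.
Step 8 — Reactive power: Q = Im(S) = 0.05195 VAR.
Step 9 — Apparent power: |S| = 0.05195 VA.
Step 10 — Power factor: PF = P/|S| = 0.003172 (lagging).

(a) P = 0.0001648 W  (b) Q = 0.05195 VAR  (c) S = 0.05195 VA  (d) PF = 0.003172 (lagging)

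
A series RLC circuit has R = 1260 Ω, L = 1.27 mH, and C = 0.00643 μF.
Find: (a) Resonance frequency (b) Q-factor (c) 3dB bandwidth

Step 1 — Resonance: ω₀ = 1/√(LC) = 1/√(0.00127·6.43e-09) = 3.499e+05 rad/s.
Step 2 — f₀ = ω₀/(2π) = 5.569e+04 Hz.
Step 3 — Series Q: Q = ω₀L/R = 3.499e+05·0.00127/1260 = 0.3527.
Step 4 — Bandwidth: Δω = ω₀/Q = 9.921e+05 rad/s; BW = Δω/(2π) = 1.579e+05 Hz.

(a) f₀ = 5.569e+04 Hz  (b) Q = 0.3527  (c) BW = 1.579e+05 Hz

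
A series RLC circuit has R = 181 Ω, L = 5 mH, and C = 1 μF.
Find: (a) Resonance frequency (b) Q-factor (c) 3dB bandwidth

Step 1 — Resonance condition Im(Z)=0 gives ω₀ = 1/√(LC).
Step 2 — ω₀ = 1/√(0.005·1e-06) = 1.414e+04 rad/s.
Step 3 — f₀ = ω₀/(2π) = 2251 Hz.
Step 4 — Series Q: Q = ω₀L/R = 1.414e+04·0.005/181 = 0.3907.
Step 5 — 3dB bandwidth: Δω = ω₀/Q = 3.62e+04 rad/s; BW = Δω/(2π) = 5761 Hz.

(a) f₀ = 2251 Hz  (b) Q = 0.3907  (c) BW = 5761 Hz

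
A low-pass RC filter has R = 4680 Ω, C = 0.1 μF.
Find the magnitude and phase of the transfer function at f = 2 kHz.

Step 1 — Angular frequency: ω = 2π·2000 = 1.257e+04 rad/s.
Step 2 — Transfer function: H(jω) = 1/(1 + jωRC).
Step 3 — Denominator: 1 + jωRC = 1 + j·1.257e+04·4680·1e-07 = 1 + j5.881.
Step 4 — H = 0.0281 - j0.1653.
Step 5 — Magnitude: |H| = 0.1676 (-15.5 dB); phase: φ = -80.3°.

|H| = 0.1676 (-15.5 dB), φ = -80.3°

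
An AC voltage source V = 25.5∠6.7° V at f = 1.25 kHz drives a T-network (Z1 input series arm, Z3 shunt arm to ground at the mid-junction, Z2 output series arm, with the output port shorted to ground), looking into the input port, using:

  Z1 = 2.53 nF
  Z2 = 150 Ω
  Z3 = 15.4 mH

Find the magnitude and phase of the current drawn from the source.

Step 1 — Angular frequency: ω = 2π·f = 2π·1250 = 7854 rad/s.
Step 2 — Component impedances:
  Z1: Z = 1/(jωC) = -j/(ω·C) = 0 - j5.033e+04 Ω
  Z2: Z = R = 150 Ω
  Z3: Z = jωL = j·7854·0.0154 = 0 + j121 Ω
Step 3 — With the output port shorted to ground, the output series arm Z2 runs from the junction to ground; the shunt arm Z3 also runs from the junction to ground. They appear in parallel: Z3 || Z2 = 59.1 + j73.3 Ω.
Step 4 — Series with input arm Z1: Z_in = Z1 + (Z3 || Z2) = 59.1 - j5.025e+04 Ω = 5.025e+04∠-89.9° Ω.
Step 5 — Source phasor: V = 25.5∠6.7° V = 25.33 + j2.975 V.
Step 6 — Ohm's law: I = V / Z_total = (25.33 + j2.975) / (59.1 - j5.025e+04) = -5.861e-05 + j0.000504 A.
Step 7 — Convert to polar: |I| = 0.0005074 A, ∠I = 96.6°.

I = 0.0005074∠96.6° A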